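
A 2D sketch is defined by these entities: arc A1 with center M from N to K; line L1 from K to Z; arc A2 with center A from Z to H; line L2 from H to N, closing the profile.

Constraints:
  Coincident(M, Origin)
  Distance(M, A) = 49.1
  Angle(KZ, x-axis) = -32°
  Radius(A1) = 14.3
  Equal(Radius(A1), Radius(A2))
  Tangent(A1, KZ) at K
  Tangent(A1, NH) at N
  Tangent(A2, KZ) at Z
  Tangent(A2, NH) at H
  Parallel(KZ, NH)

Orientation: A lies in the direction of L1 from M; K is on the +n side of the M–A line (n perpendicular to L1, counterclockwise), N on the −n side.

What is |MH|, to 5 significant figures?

51.140

Tangency of A1 to both parallel lines with radius 14.3 puts K and N at M ± 14.3·n: K = (7.5778, 12.127), N = (-7.5778, -12.127). Equal radii place Z and H the same way about A: Z = A + 14.3·n = (49.217, -13.892), H = A − 14.3·n = (34.061, -38.146). Then |MH| = |H − M| = 51.140.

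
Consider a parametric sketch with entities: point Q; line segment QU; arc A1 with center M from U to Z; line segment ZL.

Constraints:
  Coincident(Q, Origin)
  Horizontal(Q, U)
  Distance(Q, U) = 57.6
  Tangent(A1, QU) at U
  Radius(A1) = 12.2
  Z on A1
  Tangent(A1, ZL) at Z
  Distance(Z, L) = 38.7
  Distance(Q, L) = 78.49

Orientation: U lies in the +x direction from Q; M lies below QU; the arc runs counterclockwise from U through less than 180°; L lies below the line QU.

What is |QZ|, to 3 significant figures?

48.7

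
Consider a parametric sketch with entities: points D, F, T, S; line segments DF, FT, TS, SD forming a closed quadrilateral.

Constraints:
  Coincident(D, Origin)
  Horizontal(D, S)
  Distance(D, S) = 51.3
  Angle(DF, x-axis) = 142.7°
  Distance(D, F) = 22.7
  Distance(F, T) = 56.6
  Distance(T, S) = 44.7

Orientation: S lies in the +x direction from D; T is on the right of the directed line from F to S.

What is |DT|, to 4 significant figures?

34.87

Checks: |FT| = 56.60 ✓; |TS| = 44.70 ✓.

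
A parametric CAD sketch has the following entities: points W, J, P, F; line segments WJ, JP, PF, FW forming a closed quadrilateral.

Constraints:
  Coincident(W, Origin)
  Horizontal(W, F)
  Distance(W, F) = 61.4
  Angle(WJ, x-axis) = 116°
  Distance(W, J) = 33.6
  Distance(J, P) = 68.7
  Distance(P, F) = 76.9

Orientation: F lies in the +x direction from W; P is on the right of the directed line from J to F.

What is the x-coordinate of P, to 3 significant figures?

-5.52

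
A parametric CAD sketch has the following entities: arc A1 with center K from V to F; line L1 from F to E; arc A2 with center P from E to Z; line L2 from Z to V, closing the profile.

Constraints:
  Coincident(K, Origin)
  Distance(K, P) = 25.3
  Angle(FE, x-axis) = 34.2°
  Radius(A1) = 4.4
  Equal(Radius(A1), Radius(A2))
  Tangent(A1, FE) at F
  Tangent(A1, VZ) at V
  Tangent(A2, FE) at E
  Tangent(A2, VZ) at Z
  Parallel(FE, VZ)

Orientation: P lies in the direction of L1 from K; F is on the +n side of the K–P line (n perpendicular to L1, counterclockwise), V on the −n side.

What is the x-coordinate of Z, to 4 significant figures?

23.40

Tangency of A1 to both parallel lines with radius 4.4 puts F and V at K ± 4.4·n: F = (-2.473, 3.639), V = (2.473, -3.639). Equal radii place E and Z the same way about P: E = P + 4.4·n = (18.45, 17.86), Z = P − 4.4·n = (23.40, 10.58). So Z.x = 23.40.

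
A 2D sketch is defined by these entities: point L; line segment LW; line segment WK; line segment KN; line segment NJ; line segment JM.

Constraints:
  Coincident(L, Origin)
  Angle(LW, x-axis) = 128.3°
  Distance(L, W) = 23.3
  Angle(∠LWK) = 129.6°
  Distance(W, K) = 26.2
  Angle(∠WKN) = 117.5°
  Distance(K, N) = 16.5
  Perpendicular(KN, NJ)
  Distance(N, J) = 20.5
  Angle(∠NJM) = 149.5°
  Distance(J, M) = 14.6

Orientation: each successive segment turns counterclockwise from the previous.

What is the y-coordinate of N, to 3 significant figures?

4.42

L is at the origin; LW runs at 128.3° with length 23.3, so W = (-14.4, 18.3). ∠LWK = 129.6° gives WK at 179° from the x-axis; with |WK| = 26.2, K = (-40.6, 18.9). ∠WKN = 117.5° gives KN at -119° from the x-axis; with |KN| = 16.5, N = (-48.6, 4.42). So N.y = 4.42.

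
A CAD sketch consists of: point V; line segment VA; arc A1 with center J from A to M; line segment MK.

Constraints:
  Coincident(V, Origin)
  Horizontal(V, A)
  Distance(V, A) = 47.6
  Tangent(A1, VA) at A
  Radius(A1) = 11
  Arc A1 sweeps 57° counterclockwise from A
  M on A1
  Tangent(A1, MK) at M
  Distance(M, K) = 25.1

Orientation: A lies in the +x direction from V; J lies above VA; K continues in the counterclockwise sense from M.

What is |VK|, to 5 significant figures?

75.158

On A1, A sits at bearing -90° from J; a 57° counterclockwise sweep puts M at bearing -33°, so M = J + 11.0·(cos -33°, sin -33°) = (56.825, 5.0090). Since A1 is tangent to MK there, JM ⟂ MK, so MK runs along (−sin -33°, cos -33°); with |MK| = 25.1, K = (70.496, 26.060). Then |VK| = |K − V| = 75.158.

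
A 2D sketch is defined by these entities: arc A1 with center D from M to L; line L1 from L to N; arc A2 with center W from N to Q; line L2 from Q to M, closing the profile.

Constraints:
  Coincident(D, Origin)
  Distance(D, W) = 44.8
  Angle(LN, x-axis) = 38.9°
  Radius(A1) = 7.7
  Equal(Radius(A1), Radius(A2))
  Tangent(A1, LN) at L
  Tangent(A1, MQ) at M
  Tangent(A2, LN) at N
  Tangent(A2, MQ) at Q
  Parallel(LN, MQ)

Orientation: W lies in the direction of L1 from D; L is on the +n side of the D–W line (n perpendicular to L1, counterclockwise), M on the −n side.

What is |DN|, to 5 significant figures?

45.457

The slot axis is L1's direction at 38.9°, so u = (cos 38.9°, sin 38.9°) = (0.77824, 0.62796) and n = (−sin 38.9°, cos 38.9°) = (-0.62796, 0.77824). D is at the origin and W lies 44.8 along u from D, so W = 44.8·u = (34.865, 28.133). Tangency of A1 to both parallel lines with radius 7.7 puts L and M at D ± 7.7·n: L = (-4.8353, 5.9925), M = (4.8353, -5.9925). Equal radii place N and Q the same way about W: N = W + 7.7·n = (30.030, 34.125), Q = W − 7.7·n = (39.701, 22.140). Then |DN| = |N − D| = 45.457.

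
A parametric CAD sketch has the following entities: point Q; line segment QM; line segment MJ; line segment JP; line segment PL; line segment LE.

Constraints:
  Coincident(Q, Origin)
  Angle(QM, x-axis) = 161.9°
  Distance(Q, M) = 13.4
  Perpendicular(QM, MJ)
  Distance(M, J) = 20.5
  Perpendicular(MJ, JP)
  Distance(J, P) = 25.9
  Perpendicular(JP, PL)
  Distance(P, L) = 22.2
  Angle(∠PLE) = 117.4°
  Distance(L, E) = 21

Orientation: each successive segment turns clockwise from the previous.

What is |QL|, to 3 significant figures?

12.6

The perpendicularity gives JP at right angles to MJ, so JP runs at -18.1°; with |JP| = 25.9, P = (18.3, 15.6). JP is perpendicular to PL, so PL runs at -108°; with |PL| = 22.2, L = (11.4, -5.50). Then |QL| = |L − Q| = 12.6.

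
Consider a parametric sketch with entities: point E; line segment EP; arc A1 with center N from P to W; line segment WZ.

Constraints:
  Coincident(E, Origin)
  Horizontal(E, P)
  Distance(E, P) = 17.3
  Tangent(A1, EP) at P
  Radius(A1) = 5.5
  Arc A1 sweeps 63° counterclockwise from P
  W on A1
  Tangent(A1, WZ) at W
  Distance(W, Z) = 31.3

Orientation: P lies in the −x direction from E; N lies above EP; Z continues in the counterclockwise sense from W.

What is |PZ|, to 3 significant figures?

36.3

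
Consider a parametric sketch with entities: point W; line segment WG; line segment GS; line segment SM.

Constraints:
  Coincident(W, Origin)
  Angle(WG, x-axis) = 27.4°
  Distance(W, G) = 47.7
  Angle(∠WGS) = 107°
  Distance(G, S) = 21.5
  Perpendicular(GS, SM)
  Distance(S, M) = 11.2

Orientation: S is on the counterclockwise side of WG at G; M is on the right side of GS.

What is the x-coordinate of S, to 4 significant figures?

38.47

W is at the origin; WG runs at 27.4° with length 47.7, so G = 47.7·(cos 27.4°, sin 27.4°) = (42.35, 21.95). ∠WGS = 107.0°, so GS runs at 27.4° + (180° − 107.0°) = 100.4° from the x-axis; with |GS| = 21.5, S = G + 21.5·(cos 100.4°, sin 100.4°) = (38.47, 43.10). So S.x = 38.47.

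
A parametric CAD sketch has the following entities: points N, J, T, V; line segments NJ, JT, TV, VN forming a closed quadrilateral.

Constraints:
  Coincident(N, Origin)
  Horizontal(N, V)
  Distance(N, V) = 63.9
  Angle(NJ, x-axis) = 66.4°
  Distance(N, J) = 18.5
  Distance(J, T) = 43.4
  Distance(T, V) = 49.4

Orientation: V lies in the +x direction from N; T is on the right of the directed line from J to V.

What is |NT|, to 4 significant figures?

32.04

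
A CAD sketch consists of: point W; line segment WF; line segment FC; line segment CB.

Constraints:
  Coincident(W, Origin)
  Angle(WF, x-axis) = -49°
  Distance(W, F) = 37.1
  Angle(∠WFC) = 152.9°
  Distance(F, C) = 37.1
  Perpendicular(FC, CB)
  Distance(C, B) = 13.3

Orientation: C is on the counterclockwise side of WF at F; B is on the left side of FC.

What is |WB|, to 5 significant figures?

70.219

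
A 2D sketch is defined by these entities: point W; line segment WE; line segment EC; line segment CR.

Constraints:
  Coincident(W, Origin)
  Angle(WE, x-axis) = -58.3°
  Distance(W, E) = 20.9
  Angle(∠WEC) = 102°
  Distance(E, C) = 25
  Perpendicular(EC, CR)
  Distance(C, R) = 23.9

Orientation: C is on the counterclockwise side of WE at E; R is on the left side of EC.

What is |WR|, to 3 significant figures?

29.5

∠WEC = 102.0°, so EC runs at -58.3° + (180° − 102.0°) = 19.7° from the x-axis; with |EC| = 25.0, C = E + 25.0·(cos 19.7°, sin 19.7°) = (34.5, -9.35). EC ⟂ CR; with |CR| = 23.9 on the left of EC, R = C + 23.9·(-0.337, 0.941) = (26.5, 13.1). Then |WR| = |R − W| = 29.5.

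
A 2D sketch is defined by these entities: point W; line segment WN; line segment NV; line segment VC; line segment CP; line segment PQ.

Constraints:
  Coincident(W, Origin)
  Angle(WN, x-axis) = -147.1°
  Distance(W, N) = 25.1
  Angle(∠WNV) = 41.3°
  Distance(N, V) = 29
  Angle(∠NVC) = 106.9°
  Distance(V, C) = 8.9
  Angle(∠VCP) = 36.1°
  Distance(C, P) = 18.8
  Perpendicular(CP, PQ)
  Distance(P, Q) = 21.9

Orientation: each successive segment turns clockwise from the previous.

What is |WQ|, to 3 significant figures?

38.4

W is at the origin; WN runs at -147.1° with length 25.1, so N = (-21.1, -13.6). ∠WNV = 41.3° gives NV at 74.2° from the x-axis; with |NV| = 29.0, V = (-13.2, 14.3). ∠NVC = 106.9° gives VC at 1.10° from the x-axis; with |VC| = 8.9, C = (-4.28, 14.4). ∠VCP = 36.1° gives CP at -143° from the x-axis; with |CP| = 18.8, P = (-19.3, 3.08). CP ⟂ PQ, so PQ runs at 127°; with |PQ| = 21.9, Q = (-32.5, 20.5). Then |WQ| = |Q − W| = 38.4.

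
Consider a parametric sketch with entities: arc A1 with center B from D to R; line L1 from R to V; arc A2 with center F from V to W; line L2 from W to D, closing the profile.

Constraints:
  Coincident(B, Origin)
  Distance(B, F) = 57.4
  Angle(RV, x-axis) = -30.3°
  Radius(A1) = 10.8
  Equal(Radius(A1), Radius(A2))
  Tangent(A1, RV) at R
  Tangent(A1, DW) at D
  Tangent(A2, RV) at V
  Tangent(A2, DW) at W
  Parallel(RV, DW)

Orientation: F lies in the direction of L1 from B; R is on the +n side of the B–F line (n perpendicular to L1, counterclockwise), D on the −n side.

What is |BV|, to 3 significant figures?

58.4

The slot axis is L1's direction at -30.3°, so u = (cos -30.3°, sin -30.3°) = (0.863, -0.505) and n = (−sin -30.3°, cos -30.3°) = (0.505, 0.863). B is at the origin and F lies 57.4 along u from B, so F = 57.4·u = (49.6, -29.0). Tangency of A1 to both parallel lines with radius 10.8 puts R and D at B ± 10.8·n: R = (5.45, 9.32), D = (-5.45, -9.32). Equal radii place V and W the same way about F: V = F + 10.8·n = (55.0, -19.6), W = F − 10.8·n = (44.1, -38.3). Then |BV| = |V − B| = 58.4.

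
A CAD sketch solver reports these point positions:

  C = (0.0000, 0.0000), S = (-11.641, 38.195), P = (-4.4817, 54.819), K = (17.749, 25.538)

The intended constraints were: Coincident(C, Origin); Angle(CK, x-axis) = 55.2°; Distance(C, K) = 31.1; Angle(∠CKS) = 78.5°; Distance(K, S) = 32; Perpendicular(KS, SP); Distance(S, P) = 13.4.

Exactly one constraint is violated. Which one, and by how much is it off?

Distance(S, P) = 13.4 — off by 4.70.

C = (0.00, 0.00) ✓; CK at 55.20° ✓; |CK| = 31.10 ✓; ∠CKS = 78.50° ✓; |KS| = 32.00 ✓; ∠(KS, SP) = 90.00° ✓; |SP| = 18.10 ✗.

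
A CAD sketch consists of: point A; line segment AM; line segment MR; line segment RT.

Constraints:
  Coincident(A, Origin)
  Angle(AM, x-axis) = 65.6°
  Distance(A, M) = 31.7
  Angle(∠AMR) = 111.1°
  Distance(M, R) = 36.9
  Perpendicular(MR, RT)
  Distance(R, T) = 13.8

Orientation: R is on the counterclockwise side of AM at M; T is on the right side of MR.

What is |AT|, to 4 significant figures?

64.93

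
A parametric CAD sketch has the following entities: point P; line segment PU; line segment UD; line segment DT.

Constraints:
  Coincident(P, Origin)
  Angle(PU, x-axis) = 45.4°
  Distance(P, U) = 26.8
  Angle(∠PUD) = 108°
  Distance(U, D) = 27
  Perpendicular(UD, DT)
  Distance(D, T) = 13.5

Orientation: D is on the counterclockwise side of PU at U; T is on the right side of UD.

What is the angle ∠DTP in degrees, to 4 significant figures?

42.14°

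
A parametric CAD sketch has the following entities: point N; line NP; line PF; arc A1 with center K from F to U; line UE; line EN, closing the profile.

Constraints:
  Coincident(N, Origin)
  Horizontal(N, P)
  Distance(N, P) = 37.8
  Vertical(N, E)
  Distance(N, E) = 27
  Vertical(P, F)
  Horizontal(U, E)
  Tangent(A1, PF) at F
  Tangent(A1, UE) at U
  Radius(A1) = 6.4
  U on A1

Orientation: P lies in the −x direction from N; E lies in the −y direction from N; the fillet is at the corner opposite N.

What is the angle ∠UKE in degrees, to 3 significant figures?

78.5°

The virtual corner opposite N is at (-37.8, -27.0). The tangent condition forces KF to be normal to PF and A1 meets UE tangentially, so KU is at right angles to UE, with radius 6.4, so the center K sits 6.4 in from both sides at K = (-31.4, -20.6). That places the tangent points at F = (-37.8, -20.6) on PF and U = (-31.4, -27.0) on UE. Then cos ∠UKE = KU·KE / (|KU||KE|), giving 78.5°.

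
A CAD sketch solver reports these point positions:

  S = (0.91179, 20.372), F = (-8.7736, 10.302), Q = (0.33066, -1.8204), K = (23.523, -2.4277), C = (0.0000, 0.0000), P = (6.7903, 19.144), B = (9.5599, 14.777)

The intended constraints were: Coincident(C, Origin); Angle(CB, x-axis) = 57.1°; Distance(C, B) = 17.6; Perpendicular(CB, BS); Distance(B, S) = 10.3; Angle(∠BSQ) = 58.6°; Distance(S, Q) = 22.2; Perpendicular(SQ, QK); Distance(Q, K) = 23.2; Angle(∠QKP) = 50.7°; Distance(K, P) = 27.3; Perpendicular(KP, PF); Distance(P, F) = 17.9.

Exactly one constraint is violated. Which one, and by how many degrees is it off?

Perpendicular(KP, PF) — off by 8.20°.

C = (0.00, 0.00) ✓; CB at 57.10° ✓; |CB| = 17.60 ✓; ∠(CB, BS) = 90.00° ✓; |BS| = 10.30 ✓; ∠BSQ = 58.60° ✓; |SQ| = 22.20 ✓; ∠(SQ, QK) = 90.00° ✓; |QK| = 23.20 ✓; ∠QKP = 50.70° ✓; |KP| = 27.30 ✓; ∠(KP, PF) = 81.80° ✗; |PF| = 17.90 ✓.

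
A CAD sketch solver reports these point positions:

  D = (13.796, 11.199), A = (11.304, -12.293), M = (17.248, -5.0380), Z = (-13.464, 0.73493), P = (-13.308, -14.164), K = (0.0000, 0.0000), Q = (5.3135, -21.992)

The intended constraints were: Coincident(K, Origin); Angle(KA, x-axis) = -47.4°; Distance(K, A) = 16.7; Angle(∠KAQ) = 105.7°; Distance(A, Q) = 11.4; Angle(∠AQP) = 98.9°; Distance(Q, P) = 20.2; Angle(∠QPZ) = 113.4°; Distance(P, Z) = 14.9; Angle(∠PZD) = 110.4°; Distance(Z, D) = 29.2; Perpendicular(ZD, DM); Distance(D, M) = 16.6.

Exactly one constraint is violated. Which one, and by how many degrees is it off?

Perpendicular(ZD, DM) — off by 9.00°.

K = (0.00, 0.00) ✓; KA at -47.40° ✓; |KA| = 16.70 ✓; ∠KAQ = 105.7° ✓; |AQ| = 11.40 ✓; ∠AQP = 98.90° ✓; |QP| = 20.20 ✓; ∠QPZ = 113.4° ✓; |PZ| = 14.90 ✓; ∠PZD = 110.4° ✓; |ZD| = 29.20 ✓; ∠(ZD, DM) = 99.00° ✗; |DM| = 16.60 ✓.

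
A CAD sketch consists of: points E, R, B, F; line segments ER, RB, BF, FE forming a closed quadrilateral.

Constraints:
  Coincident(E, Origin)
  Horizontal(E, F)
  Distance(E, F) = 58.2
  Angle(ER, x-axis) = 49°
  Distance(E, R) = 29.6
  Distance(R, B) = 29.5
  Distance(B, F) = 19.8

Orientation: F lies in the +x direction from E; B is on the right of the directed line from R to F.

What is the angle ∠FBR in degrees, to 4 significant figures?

129.3°

E is at the origin; EF is horizontal with |EF| = 58.2 and F in +x, so F = (58.2, 0). ER runs at 49.0° with |ER| = 29.6, so R = (19.42, 22.34). B is determined by |RB| = 29.5 and |BF| = 19.8 together: it lies at the intersection of circle(R, 29.5) and circle(F, 19.8). With |RF| = 44.75, the foot of the radical line on RF is 27.72 from R and the perpendicular offset is √(29.5² − 27.72²) = 10.09. Taking the right-of-RF solution: B = (38.40, -0.2422).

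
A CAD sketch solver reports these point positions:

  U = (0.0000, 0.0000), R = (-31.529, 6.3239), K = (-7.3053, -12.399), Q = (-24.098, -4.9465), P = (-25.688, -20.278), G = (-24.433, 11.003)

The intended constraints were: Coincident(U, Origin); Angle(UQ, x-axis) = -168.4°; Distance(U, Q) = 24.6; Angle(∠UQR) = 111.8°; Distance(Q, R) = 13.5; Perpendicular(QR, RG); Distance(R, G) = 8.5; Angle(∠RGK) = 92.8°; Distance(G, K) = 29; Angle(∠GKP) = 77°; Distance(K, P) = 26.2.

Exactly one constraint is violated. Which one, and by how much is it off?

Distance(K, P) = 26.2 — off by 6.20.

U = (0.00, 0.00) ✓; UQ at -168.4° ✓; |UQ| = 24.60 ✓; ∠UQR = 111.8° ✓; |QR| = 13.50 ✓; ∠(QR, RG) = 90.00° ✓; |RG| = 8.500 ✓; ∠RGK = 92.80° ✓; |GK| = 29.00 ✓; ∠GKP = 77.00° ✓; |KP| = 20.00 ✗.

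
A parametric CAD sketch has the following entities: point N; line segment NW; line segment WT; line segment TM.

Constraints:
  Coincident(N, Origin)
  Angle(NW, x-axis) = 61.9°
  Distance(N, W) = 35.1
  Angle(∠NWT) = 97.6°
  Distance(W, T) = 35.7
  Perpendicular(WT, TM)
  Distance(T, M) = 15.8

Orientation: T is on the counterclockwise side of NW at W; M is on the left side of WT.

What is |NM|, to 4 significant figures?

44.59

N is at the origin; NW runs at 61.9° with length 35.1, so W = 35.1·(cos 61.9°, sin 61.9°) = (16.53, 30.96). ∠NWT = 97.6°, so WT runs at 61.9° + (180° − 97.6°) = 144.3° from the x-axis; with |WT| = 35.7, T = W + 35.7·(cos 144.3°, sin 144.3°) = (-12.46, 51.80). WT is perpendicular to TM; with |TM| = 15.8 on the left of WT, M = T + 15.8·(-0.5835, -0.8121) = (-21.68, 38.96). Then |NM| = |M − N| = 44.59.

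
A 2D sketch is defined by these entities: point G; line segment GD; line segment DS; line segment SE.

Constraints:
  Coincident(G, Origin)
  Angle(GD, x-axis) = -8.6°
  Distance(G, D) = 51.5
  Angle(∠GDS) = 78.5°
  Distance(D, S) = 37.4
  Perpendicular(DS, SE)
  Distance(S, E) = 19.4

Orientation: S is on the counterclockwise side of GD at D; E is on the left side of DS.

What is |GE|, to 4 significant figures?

41.25

G is at the origin; GD runs at -8.6° with length 51.5, so D = 51.5·(cos -8.6°, sin -8.6°) = (50.92, -7.701). ∠GDS = 78.5°, so DS runs at -8.6° + (180° − 78.5°) = 92.90° from the x-axis; with |DS| = 37.4, S = D + 37.4·(cos 92.90°, sin 92.90°) = (49.03, 29.65). DS ⟂ SE; with |SE| = 19.4 on the left of DS, E = S + 19.4·(-0.9987, -0.05059) = (29.65, 28.67). Then |GE| = |E − G| = 41.25.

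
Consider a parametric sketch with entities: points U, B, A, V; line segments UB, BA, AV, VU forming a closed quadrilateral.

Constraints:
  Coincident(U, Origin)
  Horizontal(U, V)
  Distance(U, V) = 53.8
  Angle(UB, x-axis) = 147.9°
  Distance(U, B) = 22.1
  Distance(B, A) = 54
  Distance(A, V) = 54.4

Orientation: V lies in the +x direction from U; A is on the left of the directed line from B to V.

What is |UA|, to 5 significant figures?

51.052

Checks: UB at 147.9° ✓; |BA| = 54.00 ✓; |AV| = 54.40 ✓.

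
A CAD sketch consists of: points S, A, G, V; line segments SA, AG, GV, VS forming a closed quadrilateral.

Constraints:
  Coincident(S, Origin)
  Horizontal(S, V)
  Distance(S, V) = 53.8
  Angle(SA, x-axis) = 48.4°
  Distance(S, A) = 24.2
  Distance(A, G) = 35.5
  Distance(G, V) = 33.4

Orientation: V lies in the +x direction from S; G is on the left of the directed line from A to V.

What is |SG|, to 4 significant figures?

58.48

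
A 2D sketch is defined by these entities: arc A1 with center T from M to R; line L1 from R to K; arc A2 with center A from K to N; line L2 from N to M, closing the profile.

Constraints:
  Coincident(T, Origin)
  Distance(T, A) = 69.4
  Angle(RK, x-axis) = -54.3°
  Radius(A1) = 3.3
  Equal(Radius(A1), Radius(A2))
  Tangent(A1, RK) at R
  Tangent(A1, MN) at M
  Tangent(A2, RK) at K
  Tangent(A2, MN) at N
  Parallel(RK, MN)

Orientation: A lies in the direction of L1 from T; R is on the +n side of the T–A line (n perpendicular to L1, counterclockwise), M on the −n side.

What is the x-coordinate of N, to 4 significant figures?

37.82

The slot axis is L1's direction at -54.3°, so u = (cos -54.3°, sin -54.3°) = (0.5835, -0.8121) and n = (−sin -54.3°, cos -54.3°) = (0.8121, 0.5835). T is at the origin and A lies 69.4 along u from T, so A = 69.4·u = (40.50, -56.36). Tangency of A1 to both parallel lines with radius 3.3 puts R and M at T ± 3.3·n: R = (2.680, 1.926), M = (-2.680, -1.926). Equal radii place K and N the same way about A: K = A + 3.3·n = (43.18, -54.43), N = A − 3.3·n = (37.82, -58.28). So N.x = 37.82.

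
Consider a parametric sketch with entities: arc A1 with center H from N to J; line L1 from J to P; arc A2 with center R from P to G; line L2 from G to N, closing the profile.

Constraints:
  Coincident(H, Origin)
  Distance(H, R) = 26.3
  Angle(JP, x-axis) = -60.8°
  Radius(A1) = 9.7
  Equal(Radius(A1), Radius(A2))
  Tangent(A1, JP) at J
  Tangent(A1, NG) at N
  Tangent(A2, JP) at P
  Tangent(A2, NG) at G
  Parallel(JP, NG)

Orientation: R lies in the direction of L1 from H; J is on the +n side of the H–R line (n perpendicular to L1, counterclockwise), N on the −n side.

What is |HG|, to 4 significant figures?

28.03

The slot axis is L1's direction at -60.8°, so u = (cos -60.8°, sin -60.8°) = (0.4879, -0.8729) and n = (−sin -60.8°, cos -60.8°) = (0.8729, 0.4879). H is at the origin and R lies 26.3 along u from H, so R = 26.3·u = (12.83, -22.96). Tangency of A1 to both parallel lines with radius 9.7 puts J and N at H ± 9.7·n: J = (8.467, 4.732), N = (-8.467, -4.732). Equal radii place P and G the same way about R: P = R + 9.7·n = (21.30, -18.23), G = R − 9.7·n = (4.363, -27.69). Then |HG| = |G − H| = 28.03.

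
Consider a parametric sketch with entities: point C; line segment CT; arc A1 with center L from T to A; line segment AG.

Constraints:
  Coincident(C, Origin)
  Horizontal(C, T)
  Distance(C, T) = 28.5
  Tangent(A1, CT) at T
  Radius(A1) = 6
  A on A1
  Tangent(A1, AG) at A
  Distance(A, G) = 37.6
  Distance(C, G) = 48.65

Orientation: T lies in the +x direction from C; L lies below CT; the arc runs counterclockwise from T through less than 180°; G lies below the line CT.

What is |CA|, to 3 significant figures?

23.3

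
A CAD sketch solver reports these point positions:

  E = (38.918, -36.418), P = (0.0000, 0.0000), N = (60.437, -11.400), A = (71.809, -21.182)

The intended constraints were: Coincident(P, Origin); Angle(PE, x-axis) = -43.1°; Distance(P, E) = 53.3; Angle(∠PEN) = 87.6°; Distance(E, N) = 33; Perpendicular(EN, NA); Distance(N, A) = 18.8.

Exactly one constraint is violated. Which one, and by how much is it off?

Distance(N, A) = 18.8 — off by 3.80.

P = (0.00, 0.00) ✓; PE at -43.10° ✓; |PE| = 53.30 ✓; ∠PEN = 87.60° ✓; |EN| = 33.00 ✓; ∠(EN, NA) = 90.00° ✓; |NA| = 15.00 ✗.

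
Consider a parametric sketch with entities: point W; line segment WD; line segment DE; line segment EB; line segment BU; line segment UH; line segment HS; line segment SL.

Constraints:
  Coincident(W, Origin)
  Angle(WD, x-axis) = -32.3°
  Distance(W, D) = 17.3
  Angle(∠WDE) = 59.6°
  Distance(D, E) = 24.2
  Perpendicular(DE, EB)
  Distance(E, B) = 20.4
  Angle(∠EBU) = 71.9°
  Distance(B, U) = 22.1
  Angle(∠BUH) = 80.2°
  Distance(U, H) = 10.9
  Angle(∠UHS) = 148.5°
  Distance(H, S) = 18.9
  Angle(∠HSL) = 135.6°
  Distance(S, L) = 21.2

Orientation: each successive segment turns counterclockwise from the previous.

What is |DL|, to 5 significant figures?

45.155

W is at the origin; WD runs at -32.3° with length 17.3, so D = (14.623, -9.2443). ∠WDE = 59.6° gives DE at 88.100° from the x-axis; with |DE| = 24.2, E = (15.425, 14.942). The perpendicularity gives EB at right angles to DE, so EB runs at 178.10°; with |EB| = 20.4, B = (-4.9634, 15.619). ∠EBU = 71.9° gives BU at -73.800° from the x-axis; with |BU| = 22.1, U = (1.2023, -5.6037). ∠BUH = 80.2° gives UH at 26.000° from the x-axis; with |UH| = 10.9, H = (10.999, -0.82548). ∠UHS = 148.5° gives HS at 57.500° from the x-axis; with |HS| = 18.9, S = (21.154, 15.115). ∠HSL = 135.6° gives SL at 101.90° from the x-axis; with |SL| = 21.2, L = (16.783, 35.859). Then |DL| = |L − D| = 45.155.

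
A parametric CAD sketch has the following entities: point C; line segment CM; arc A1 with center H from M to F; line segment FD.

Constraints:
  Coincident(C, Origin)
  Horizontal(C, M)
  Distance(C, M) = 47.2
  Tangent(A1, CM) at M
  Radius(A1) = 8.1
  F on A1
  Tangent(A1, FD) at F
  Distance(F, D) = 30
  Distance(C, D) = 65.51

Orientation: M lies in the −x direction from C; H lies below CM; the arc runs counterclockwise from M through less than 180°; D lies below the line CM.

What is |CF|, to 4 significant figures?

55.96

C is at the origin; C and M share the same y with |CM| = 47.2 and M on the −x side, so M = (-47.20, 0.000). A1 meets CM tangentially, so HM is at right angles to CM, so H = M + (0, -8.1) = (-47.20, -8.100). Since HF ⟂ FD (tangency), |HD| = √(8.1² + 30.0²) = 31.07 regardless of where F sits on A1. So D lies on both circle(C, 65.51) and circle(H, 31.07); the below-CM intersection is D = (-52.90, -38.65). F is the foot of the tangent from D: F = (-55.27, -8.742).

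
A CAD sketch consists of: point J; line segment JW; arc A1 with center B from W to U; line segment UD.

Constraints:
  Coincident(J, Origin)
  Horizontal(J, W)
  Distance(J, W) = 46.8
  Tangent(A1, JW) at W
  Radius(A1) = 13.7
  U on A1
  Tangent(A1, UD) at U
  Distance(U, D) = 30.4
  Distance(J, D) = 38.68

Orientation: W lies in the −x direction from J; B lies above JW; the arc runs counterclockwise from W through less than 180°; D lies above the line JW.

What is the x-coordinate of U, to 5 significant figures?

-34.920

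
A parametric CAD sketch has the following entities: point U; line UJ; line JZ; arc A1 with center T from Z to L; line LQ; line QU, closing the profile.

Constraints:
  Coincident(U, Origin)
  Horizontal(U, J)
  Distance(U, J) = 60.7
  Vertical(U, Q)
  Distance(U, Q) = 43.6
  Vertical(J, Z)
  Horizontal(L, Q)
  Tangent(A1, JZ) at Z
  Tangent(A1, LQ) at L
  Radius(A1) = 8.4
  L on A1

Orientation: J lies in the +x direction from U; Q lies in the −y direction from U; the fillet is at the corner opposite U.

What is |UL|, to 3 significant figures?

68.1

The virtual corner opposite U is at (60.7, -43.6). Tangency of A1 to JZ means the radius TZ is perpendicular to JZ and the tangent condition forces TL to be normal to LQ, with radius 8.4, so the center T sits 8.4 in from both sides at T = (52.3, -35.2). That places the tangent points at Z = (60.7, -35.2) on JZ and L = (52.3, -43.6) on LQ. Then |UL| = |L − U| = 68.1.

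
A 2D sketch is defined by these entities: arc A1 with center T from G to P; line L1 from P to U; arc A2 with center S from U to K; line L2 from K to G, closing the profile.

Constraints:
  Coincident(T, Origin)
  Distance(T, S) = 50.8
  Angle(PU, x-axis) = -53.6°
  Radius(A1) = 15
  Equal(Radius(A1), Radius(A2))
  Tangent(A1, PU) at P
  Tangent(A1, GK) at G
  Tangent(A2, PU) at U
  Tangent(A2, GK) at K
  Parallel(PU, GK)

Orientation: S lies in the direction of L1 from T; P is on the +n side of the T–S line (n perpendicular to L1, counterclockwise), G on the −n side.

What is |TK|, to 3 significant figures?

53.0

Tangency of A1 to both parallel lines with radius 15.0 puts P and G at T ± 15.0·n: P = (12.1, 8.90), G = (-12.1, -8.90). Equal radii place U and K the same way about S: U = S + 15.0·n = (42.2, -32.0), K = S − 15.0·n = (18.1, -49.8). Then |TK| = |K − T| = 53.0.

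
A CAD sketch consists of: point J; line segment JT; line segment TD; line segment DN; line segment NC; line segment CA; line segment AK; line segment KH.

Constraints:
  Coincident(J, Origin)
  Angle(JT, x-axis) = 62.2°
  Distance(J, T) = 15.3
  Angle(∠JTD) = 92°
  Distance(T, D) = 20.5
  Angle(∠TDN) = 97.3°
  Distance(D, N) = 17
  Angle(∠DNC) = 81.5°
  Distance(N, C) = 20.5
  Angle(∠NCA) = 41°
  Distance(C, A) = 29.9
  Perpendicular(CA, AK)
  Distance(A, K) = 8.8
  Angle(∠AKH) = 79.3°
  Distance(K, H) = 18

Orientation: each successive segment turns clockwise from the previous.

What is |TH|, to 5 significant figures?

19.756

J is at the origin; JT runs at 62.2° with length 15.3, so T = (7.1357, 13.534). ∠JTD = 92.0° gives TD at -25.800° from the x-axis; with |TD| = 20.5, D = (25.592, 4.6119). ∠TDN = 97.3° gives DN at -108.50° from the x-axis; with |DN| = 17.0, N = (20.198, -11.510). ∠DNC = 81.5° gives NC at 153.00° from the x-axis; with |NC| = 20.5, C = (1.9324, -2.2028). ∠NCA = 41.0° gives CA at 14.000° from the x-axis; with |CA| = 29.9, A = (30.944, 5.0306). CA ⟂ AK, so AK runs at -76.000°; with |AK| = 8.8, K = (33.073, -3.5080). ∠AKH = 79.3° gives KH at -176.70° from the x-axis; with |KH| = 18.0, H = (15.103, -4.5441). Then |TH| = |H − T| = 19.756.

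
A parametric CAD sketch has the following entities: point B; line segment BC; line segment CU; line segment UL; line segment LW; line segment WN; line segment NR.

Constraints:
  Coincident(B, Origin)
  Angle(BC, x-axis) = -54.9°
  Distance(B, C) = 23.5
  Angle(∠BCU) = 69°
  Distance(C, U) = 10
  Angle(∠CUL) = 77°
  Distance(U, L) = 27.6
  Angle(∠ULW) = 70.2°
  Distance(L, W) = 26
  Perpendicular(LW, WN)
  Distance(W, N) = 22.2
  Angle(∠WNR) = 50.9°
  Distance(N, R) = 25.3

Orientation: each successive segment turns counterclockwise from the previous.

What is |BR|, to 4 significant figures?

7.587

B is at the origin; BC runs at -54.9° with length 23.5, so C = (13.51, -19.23). ∠BCU = 69.0° gives CU at 56.10° from the x-axis; with |CU| = 10.0, U = (19.09, -10.93). ∠CUL = 77.0° gives UL at 159.1° from the x-axis; with |UL| = 27.6, L = (-6.694, -1.080). ∠ULW = 70.2° gives LW at -91.10° from the x-axis; with |LW| = 26.0, W = (-7.193, -27.08). LW is perpendicular to WN, so WN runs at -1.100°; with |WN| = 22.2, N = (15.00, -27.50). ∠WNR = 50.9° gives NR at 128.0° from the x-axis; with |NR| = 25.3, R = (-0.5734, -7.565). Then |BR| = |R − B| = 7.587.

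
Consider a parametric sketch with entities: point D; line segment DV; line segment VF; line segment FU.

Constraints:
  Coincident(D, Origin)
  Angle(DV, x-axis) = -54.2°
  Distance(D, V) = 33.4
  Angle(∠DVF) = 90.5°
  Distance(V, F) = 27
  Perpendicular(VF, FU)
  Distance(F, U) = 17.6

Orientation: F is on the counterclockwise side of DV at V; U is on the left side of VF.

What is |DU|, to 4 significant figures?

31.53

D is at the origin; DV runs at -54.2° with length 33.4, so V = 33.4·(cos -54.2°, sin -54.2°) = (19.54, -27.09). ∠DVF = 90.5°, so VF runs at -54.2° + (180° − 90.5°) = 35.30° from the x-axis; with |VF| = 27.0, F = V + 27.0·(cos 35.30°, sin 35.30°) = (41.57, -11.49). VF is perpendicular to FU; with |FU| = 17.6 on the left of VF, U = F + 17.6·(-0.5779, 0.8161) = (31.40, 2.877). Then |DU| = |U − D| = 31.53.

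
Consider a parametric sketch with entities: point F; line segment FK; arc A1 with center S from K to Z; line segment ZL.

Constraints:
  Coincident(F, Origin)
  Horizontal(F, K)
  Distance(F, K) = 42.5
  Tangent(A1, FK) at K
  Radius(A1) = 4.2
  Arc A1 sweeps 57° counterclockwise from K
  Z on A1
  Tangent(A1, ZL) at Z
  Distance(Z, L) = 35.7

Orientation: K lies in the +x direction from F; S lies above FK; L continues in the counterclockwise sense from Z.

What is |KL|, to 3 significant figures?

39.3

F is at the origin; FK is horizontal with |FK| = 42.5 and K on the +x side, so K = (42.5, 0.00). Since A1 is tangent to FK there, SK ⟂ FK, so S = K + (0, 4.2) = (42.5, 4.20). On A1, K sits at bearing -90° from S; a 57° counterclockwise sweep puts Z at bearing -33°, so Z = S + 4.2·(cos -33°, sin -33°) = (46.0, 1.91). A1 meets ZL tangentially, so SZ is at right angles to ZL, so ZL runs along (−sin -33°, cos -33°); with |ZL| = 35.7, L = (65.5, 31.9). Then |KL| = |L − K| = 39.3.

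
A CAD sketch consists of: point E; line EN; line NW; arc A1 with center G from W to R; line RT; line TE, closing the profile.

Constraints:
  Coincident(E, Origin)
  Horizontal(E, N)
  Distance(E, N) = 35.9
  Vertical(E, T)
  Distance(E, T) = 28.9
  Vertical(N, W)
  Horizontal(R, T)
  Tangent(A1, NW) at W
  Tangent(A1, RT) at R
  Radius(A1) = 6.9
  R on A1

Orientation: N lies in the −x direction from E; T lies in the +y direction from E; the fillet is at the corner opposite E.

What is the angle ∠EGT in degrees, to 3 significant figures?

50.6°

E is at the origin; EN is horizontal with |EN| = 35.9 and N on the −x side, so N = (-35.9, 0.00). ET is vertical with |ET| = 28.9 and T on the +y side, so T = (0.00, 28.9). The virtual corner opposite E is at (-35.9, 28.9). Since A1 is tangent to NW there, GW ⟂ NW and A1 meets RT tangentially, so GR is at right angles to RT, with radius 6.9, so the center G sits 6.9 in from both sides at G = (-29.0, 22.0). Then cos ∠EGT = GE·GT / (|GE||GT|), giving 50.6°.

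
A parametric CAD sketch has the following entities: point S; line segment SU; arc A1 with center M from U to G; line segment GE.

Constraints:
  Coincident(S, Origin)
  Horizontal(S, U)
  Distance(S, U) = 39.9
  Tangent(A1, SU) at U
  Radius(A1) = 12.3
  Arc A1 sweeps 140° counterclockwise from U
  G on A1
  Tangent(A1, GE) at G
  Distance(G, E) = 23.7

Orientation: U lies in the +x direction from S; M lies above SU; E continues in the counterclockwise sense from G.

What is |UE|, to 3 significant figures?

38.4

On A1, U sits at bearing -90° from M; a 140° counterclockwise sweep puts G at bearing 50°, so G = M + 12.3·(cos 50°, sin 50°) = (47.8, 21.7). Tangency of A1 to GE means the radius MG is perpendicular to GE, so GE runs along (−sin 50°, cos 50°); with |GE| = 23.7, E = (29.7, 37.0). Then |UE| = |E − U| = 38.4.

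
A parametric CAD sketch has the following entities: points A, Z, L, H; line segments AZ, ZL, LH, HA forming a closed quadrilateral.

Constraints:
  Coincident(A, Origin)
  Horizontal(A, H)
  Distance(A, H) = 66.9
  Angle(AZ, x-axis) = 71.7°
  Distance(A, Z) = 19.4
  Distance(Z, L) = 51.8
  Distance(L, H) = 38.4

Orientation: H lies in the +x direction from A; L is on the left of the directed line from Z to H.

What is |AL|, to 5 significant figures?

65.680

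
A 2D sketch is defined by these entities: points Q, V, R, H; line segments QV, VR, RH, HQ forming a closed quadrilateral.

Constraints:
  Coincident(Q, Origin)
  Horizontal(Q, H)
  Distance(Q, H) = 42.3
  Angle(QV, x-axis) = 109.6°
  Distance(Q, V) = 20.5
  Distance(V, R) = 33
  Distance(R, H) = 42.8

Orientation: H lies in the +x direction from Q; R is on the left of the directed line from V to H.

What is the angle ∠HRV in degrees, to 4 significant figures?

87.37°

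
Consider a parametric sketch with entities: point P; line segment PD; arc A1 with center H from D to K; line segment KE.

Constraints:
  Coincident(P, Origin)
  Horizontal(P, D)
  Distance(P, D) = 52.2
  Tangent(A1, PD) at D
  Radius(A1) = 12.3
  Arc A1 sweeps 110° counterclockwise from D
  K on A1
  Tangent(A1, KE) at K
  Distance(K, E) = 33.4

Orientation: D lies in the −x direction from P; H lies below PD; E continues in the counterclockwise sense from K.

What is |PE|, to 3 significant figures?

70.9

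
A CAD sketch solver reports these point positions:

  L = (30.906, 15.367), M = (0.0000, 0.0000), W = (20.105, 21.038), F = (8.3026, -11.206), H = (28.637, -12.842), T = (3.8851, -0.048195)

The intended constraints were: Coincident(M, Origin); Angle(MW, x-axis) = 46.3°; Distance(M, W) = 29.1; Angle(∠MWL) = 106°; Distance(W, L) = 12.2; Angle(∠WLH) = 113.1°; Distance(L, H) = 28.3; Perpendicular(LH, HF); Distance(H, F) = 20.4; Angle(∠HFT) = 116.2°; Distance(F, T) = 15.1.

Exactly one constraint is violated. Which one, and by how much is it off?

Distance(F, T) = 15.1 — off by 3.10.

M = (0.00, 0.00) ✓; MW at 46.30° ✓; |MW| = 29.10 ✓; ∠MWL = 106.0° ✓; |WL| = 12.20 ✓; ∠WLH = 113.1° ✓; |LH| = 28.30 ✓; ∠(LH, HF) = 90.00° ✓; |HF| = 20.40 ✓; ∠HFT = 116.2° ✓; |FT| = 12.00 ✗.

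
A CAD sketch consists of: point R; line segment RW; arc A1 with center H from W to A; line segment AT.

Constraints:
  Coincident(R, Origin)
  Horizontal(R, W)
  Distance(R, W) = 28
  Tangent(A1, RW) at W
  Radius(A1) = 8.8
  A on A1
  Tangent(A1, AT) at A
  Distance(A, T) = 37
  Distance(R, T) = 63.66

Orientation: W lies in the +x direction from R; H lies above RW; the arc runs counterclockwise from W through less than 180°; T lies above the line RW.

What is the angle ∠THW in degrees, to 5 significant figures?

146.05°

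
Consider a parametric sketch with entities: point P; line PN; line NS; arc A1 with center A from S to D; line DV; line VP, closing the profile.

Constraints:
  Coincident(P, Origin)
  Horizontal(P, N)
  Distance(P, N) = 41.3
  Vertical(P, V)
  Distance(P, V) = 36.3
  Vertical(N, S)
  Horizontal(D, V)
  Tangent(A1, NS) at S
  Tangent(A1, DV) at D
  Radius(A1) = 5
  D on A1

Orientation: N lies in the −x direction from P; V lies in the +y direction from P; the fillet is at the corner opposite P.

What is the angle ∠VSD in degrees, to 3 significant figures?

38.1°

P is at the origin; P and N share the same y with |PN| = 41.3 and N on the −x side, so N = (-41.3, 0.00). P and V share the same x with |PV| = 36.3 and V on the +y side, so V = (0.00, 36.3). The virtual corner opposite P is at (-41.3, 36.3). The tangent condition forces AS to be normal to NS and the tangent condition forces AD to be normal to DV, with radius 5.0, so the center A sits 5.0 in from both sides at A = (-36.3, 31.3). That places the tangent points at S = (-41.3, 31.3) on NS and D = (-36.3, 36.3) on DV. Then cos ∠VSD = SV·SD / (|SV||SD|), giving 38.1°.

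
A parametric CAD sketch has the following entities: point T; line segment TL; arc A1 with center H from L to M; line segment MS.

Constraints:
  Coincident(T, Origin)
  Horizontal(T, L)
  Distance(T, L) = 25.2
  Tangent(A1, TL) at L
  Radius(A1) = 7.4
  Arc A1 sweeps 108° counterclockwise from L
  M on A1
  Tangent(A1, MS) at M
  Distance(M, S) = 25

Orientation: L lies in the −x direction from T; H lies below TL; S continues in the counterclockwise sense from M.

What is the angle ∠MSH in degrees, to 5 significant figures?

16.489°

On A1, L sits at bearing 90° from H; a 108° counterclockwise sweep puts M at bearing 198°, so M = H + 7.4·(cos 198°, sin 198°) = (-32.238, -9.6867). A1 meets MS tangentially, so HM is at right angles to MS, so MS runs along (−sin 198°, cos 198°); with |MS| = 25.0, S = (-24.512, -33.463). Then cos ∠MSH = SM·SH / (|SM||SH|), giving 16.489°.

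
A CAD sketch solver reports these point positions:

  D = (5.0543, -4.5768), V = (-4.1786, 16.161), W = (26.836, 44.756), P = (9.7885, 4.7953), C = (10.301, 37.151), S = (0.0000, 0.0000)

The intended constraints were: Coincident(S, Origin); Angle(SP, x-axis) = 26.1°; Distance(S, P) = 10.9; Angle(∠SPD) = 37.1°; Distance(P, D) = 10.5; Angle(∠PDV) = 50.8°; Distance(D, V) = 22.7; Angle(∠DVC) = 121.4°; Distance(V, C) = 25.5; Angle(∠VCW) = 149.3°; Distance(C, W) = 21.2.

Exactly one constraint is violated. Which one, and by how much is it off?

Distance(C, W) = 21.2 — off by 3.00.

S = (0.00, 0.00) ✓; SP at 26.10° ✓; |SP| = 10.90 ✓; ∠SPD = 37.10° ✓; |PD| = 10.50 ✓; ∠PDV = 50.80° ✓; |DV| = 22.70 ✓; ∠DVC = 121.4° ✓; |VC| = 25.50 ✓; ∠VCW = 149.3° ✓; |CW| = 18.20 ✗.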